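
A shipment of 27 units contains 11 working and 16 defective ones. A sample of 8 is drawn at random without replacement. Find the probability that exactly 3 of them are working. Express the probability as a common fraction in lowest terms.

There are C(27,8) = 2220075 ways to choose 8 from 27.
Selections with exactly 3 working: choose 3 of the 11 working and 5 of the 16 defective, C(11,3)·C(16,5) = 165·4368 = 720720.
Probability = 720720/2220075 = 112/345.

112/345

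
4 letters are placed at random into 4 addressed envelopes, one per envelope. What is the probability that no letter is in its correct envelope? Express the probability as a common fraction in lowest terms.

3/8

There are 4! = 24 assignments.
By inclusion-exclusion, assignments with no fixed points: C(4,0)·4! − C(4,1)·3! + C(4,2)·2! − C(4,3)·1! + C(4,4)·0! = 9.
Probability = 9/24 = 3/8.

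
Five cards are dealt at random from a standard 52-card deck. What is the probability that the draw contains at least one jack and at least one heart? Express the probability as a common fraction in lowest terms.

There are C(52,5) = 2598960 possible draws.
By inclusion-exclusion on the complements, draws missing all jacks or all hearts: C(48,5) + C(39,5) − C(36,5) = 1712304 + 575757 − 376992 = 1911069.
So draws with at least one of each: 2598960 − 1911069 = 687891, probability 687891/2598960 = 229297/866320.

229297/866320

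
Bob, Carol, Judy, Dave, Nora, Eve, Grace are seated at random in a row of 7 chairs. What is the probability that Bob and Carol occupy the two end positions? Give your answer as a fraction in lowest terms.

1/21

There are 7! = 5040 arrangements.
Place Bob and Carol at the ends in 2 ways, arrange the remaining 5 in 5! = 120 ways: 2·120 = 240.
Probability = 240/5040 = 1/21.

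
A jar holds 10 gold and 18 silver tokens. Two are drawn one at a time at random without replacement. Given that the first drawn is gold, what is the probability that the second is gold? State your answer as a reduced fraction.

1/3

After removing one gold, 27 remain: 9 gold and 18 silver.
So the probability the next is gold is 9/27 = 1/3.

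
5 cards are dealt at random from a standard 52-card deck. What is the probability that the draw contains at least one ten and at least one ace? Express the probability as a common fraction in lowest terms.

6509/64974

There are C(52,5) = 2598960 possible draws.
By inclusion-exclusion on the complements, draws missing all tens or all aces: C(48,5) + C(48,5) − C(44,5) = 1712304 + 1712304 − 1086008 = 2338600.
So draws with at least one of each: 2598960 − 2338600 = 260360, probability 260360/2598960 = 6509/64974.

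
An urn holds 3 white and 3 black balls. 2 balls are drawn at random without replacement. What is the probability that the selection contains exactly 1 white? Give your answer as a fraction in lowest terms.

The sample space is all 2-subsets of the 6: C(6,2) = 15.
Selections with exactly 1 white: choose 1 of the 3 white and 1 of the 3 black, C(3,1)·C(3,1) = 3·3 = 9.
Probability = 9/15 = 3/5.

3/5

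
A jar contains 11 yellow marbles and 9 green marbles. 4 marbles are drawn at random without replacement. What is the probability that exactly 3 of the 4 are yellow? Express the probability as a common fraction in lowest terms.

The sample space is all 4-subsets of the 20: C(20,4) = 4845.
Selections with exactly 3 yellow: choose 3 of the 11 yellow and 1 of the 9 green, C(11,3)·C(9,1) = 165·9 = 1485.
Probability = 1485/4845 = 99/323.

99/323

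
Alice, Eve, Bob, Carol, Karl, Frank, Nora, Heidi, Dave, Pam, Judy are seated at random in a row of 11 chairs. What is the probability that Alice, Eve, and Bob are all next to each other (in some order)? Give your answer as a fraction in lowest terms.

There are 11! = 39916800 arrangements.
Treat the three as one block: 9! placements × 3! orders within the block = 362880·6 = 2177280.
Probability = 2177280/39916800 = 3/55.

3/55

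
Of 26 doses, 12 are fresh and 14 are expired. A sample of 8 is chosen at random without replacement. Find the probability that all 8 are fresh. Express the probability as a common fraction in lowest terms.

There are C(26,8) = 1562275 possible selections.
Selections with all fresh: C(12,8) = 495.
Probability = 495/1562275 = 9/28405.

9/28405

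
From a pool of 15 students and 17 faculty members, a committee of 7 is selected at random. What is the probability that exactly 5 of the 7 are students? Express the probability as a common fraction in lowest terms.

Total number of selections: C(32,7) = 3365856.
Selections with exactly 5 students: choose 5 of the 15 students and 2 of the 17 faculty members, C(15,5)·C(17,2) = 3003·136 = 408408.
Probability = 408408/3365856 = 1309/10788.

1309/10788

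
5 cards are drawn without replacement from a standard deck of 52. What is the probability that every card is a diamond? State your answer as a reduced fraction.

There are C(52,5) = 2598960 possible 5-card hands.
Hands that are all diamonds: C(13,5) = 1287.
Probability = 1287/2598960 = 33/66640.

33/66640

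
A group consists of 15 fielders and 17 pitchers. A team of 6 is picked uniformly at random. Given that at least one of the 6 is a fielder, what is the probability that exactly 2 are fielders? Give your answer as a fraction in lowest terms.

8925/31922

Work in counts. Selections with at least one fielder: C(32,6) − C(17,6) = 906192 − 12376 = 893816.
Of those, selections where exactly 2 are fielders: C(15,2)·C(17,4) = 105·2380 = 249900.
Conditional probability = 249900/893816 = 8925/31922.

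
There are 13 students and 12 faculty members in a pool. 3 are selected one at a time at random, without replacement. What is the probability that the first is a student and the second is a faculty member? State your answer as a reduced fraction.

13/50

Multiply the conditional probabilities at each draw: 13/25 · 12/24 = 156/600 = 13/50.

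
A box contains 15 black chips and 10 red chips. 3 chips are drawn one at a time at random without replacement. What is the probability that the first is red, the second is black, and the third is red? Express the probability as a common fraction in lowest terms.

9/92

Multiply the conditional probabilities at each draw: 10/25 · 15/24 · 9/23 = 1350/13800 = 9/92.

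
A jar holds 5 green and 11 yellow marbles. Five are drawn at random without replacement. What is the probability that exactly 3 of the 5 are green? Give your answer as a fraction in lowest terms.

There are C(16,5) = 4368 ways to choose 5 from 16.
Selections with exactly 3 green: choose 3 of the 5 green and 2 of the 11 yellow, C(5,3)·C(11,2) = 10·55 = 550.
Probability = 550/4368 = 275/2184.

275/2184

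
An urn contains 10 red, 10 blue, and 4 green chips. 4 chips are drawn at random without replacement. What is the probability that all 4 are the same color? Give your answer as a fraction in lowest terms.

There are C(24,4) = 10626 ways to draw 4 chips.
All same color: C(10,4) + C(10,4) + C(4,4) = 210 + 210 + 1 = 421.
Probability = 421/10626.

421/10626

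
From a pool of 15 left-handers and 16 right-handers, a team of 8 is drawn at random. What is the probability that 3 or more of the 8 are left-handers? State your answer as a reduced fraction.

35197/40455

There are C(31,8) = 7888725 ways to choose the 8.
Count the complement (fewer than 3 left-handers): C(15,0)·C(16,8) + C(15,1)·C(16,7) + C(15,2)·C(16,6) = 12870 + 171600 + 840840 = 1025310.
Probability = 1 − 1025310/7888725 = 6863415/7888725 = 35197/40455.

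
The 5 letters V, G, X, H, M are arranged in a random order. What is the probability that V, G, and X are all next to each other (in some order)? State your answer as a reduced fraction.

3/10

There are 5! = 120 arrangements.
Treat the three as one block: 3! placements × 3! orders within the block = 6·6 = 36.
Probability = 36/120 = 3/10.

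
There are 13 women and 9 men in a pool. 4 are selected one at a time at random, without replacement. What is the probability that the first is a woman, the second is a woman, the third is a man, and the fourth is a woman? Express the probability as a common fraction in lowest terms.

Multiply the conditional probabilities at each draw: 13/22 · 12/21 · 9/20 · 11/19 = 15444/175560 = 117/1330.

117/1330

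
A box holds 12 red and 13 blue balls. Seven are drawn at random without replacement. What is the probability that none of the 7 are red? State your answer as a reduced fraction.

There are C(25,7) = 480700 possible selections.
Selections with no red (all blue): C(13,7) = 1716.
Probability = 1716/480700 = 39/10925.

39/10925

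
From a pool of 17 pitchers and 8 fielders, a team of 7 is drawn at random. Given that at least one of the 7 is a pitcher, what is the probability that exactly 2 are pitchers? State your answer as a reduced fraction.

Work in counts. Selections with at least one pitcher: C(25,7) − C(8,7) = 480700 − 8 = 480692.
Of those, selections where exactly 2 are pitchers: C(17,2)·C(8,5) = 136·56 = 7616.
Conditional probability = 7616/480692 = 112/7069.

112/7069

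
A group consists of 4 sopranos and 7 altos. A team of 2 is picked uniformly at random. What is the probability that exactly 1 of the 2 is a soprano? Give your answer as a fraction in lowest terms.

Total number of selections: C(11,2) = 55.
Selections with exactly 1 soprano: choose 1 of the 4 sopranos and 1 of the 7 altos, C(4,1)·C(7,1) = 4·7 = 28.
Probability = 28/55.

28/55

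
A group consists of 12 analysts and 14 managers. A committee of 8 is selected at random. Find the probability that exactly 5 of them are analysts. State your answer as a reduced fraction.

The sample space is all 8-subsets of the 26: C(26,8) = 1562275.
Selections with exactly 5 analysts: choose 5 of the 12 analysts and 3 of the 14 managers, C(12,5)·C(14,3) = 792·364 = 288288.
Probability = 288288/1562275 = 2016/10925.

2016/10925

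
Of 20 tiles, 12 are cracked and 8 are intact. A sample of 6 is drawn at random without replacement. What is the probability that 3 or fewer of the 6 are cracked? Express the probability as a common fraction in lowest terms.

Total selections: C(20,6) = 38760.
Count the complement (more than 3 cracked): C(12,4)·C(8,2) + C(12,5)·C(8,1) + C(12,6)·C(8,0) = 13860 + 6336 + 924 = 21120.
Probability = 1 − 21120/38760 = 17640/38760 = 147/323.

147/323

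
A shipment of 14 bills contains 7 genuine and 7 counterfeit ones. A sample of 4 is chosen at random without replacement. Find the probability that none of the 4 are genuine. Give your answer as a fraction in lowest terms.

5/143

There are C(14,4) = 1001 possible selections.
Selections with no genuine (all counterfeit): C(7,4) = 35.
Probability = 35/1001 = 5/143.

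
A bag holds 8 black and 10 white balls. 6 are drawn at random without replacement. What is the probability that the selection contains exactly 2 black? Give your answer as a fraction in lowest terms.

70/221

Total number of selections: C(18,6) = 18564.
Selections with exactly 2 black: choose 2 of the 8 black and 4 of the 10 white, C(8,2)·C(10,4) = 28·210 = 5880.
Probability = 5880/18564 = 70/221.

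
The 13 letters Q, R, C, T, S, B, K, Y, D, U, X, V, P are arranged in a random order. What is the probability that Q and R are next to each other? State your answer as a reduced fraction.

There are 13! = 6227020800 arrangements.
Treat Q and R as a block: 12! arrangements of the blocks × 2 orders within the block = 2·479001600 = 958003200.
Probability = 958003200/6227020800 = 2/13.

2/13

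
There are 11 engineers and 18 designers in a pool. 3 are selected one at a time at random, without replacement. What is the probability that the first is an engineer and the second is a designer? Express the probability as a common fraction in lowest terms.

Multiply the conditional probabilities at each draw: 11/29 · 18/28 = 198/812 = 99/406.

99/406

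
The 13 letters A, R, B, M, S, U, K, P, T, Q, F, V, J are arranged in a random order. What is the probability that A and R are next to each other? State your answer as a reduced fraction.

2/13

There are 13! = 6227020800 arrangements.
Treat A and R as a block: 12! arrangements of the blocks × 2 orders within the block = 2·479001600 = 958003200.
Probability = 958003200/6227020800 = 2/13.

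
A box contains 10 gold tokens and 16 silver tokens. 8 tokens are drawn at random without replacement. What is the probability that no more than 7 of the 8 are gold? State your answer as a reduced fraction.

312446/312455

Total selections: C(26,8) = 1562275.
The complement is exactly 8 gold: C(10,8)·C(16,0) = 45.
Probability = 1 − 45/1562275 = 1562230/1562275 = 312446/312455.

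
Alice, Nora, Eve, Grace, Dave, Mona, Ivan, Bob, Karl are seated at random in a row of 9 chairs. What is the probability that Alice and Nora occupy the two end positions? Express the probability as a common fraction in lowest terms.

1/36

There are 9! = 362880 arrangements.
Place Alice and Nora at the ends in 2 ways, arrange the remaining 7 in 7! = 5040 ways: 2·5040 = 10080.
Probability = 10080/362880 = 1/36.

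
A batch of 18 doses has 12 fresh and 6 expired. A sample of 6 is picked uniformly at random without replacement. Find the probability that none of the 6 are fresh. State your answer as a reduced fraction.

1/18564

There are C(18,6) = 18564 possible selections.
Selections with no fresh (all expired): C(6,6) = 1.
Probability = 1/18564.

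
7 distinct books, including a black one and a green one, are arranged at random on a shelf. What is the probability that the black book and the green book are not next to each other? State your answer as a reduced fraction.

5/7

There are 7! = 5040 arrangements.
Arrangements with the black book and the green book adjacent: 2·6! = 1440.
So not adjacent: 5040 − 1440 = 3600, probability 3600/5040 = 5/7.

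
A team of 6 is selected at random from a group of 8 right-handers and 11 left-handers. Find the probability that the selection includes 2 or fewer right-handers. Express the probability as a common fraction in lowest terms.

There are C(19,6) = 27132 ways to choose the 6.
Favorable selections (2 or fewer right-handers): C(8,0)·C(11,6) + C(8,1)·C(11,5) + C(8,2)·C(11,4) = 462 + 3696 + 9240 = 13398.
Probability = 13398/27132 = 319/646.

319/646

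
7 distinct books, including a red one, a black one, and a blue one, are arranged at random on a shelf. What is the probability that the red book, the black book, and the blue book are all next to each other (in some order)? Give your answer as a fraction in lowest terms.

There are 7! = 5040 arrangements.
Treat the three as one block: 5! placements × 3! orders within the block = 120·6 = 720.
Probability = 720/5040 = 1/7.

1/7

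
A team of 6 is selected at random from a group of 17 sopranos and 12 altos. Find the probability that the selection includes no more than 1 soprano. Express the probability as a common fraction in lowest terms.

There are C(29,6) = 475020 ways to choose the 6.
Favorable selections (no more than 1 soprano): C(17,0)·C(12,6) + C(17,1)·C(12,5) = 924 + 13464 = 14388.
Probability = 14388/475020 = 1199/39585.

1199/39585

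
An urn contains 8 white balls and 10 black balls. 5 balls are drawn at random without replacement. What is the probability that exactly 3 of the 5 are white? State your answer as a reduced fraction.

5/17

The sample space is all 5-subsets of the 18: C(18,5) = 8568.
Selections with exactly 3 white: choose 3 of the 8 white and 2 of the 10 black, C(8,3)·C(10,2) = 56·45 = 2520.
Probability = 2520/8568 = 5/17.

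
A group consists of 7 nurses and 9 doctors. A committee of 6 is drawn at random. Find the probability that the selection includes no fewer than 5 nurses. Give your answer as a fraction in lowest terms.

Total selections: C(16,6) = 8008.
Favorable selections (no fewer than 5 nurses): C(7,5)·C(9,1) + C(7,6)·C(9,0) = 189 + 7 = 196.
Probability = 196/8008 = 7/286.

7/286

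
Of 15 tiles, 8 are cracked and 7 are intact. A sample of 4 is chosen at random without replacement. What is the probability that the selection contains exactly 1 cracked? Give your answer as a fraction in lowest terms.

The sample space is all 4-subsets of the 15: C(15,4) = 1365.
Selections with exactly 1 cracked: choose 1 of the 8 cracked and 3 of the 7 intact, C(8,1)·C(7,3) = 8·35 = 280.
Probability = 280/1365 = 8/39.

8/39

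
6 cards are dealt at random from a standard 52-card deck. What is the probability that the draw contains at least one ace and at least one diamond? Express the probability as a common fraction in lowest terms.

There are C(52,6) = 20358520 possible draws.
By inclusion-exclusion on the complements, draws missing all aces or all diamonds: C(48,6) + C(39,6) − C(36,6) = 12271512 + 3262623 − 1947792 = 13586343.
So draws with at least one of each: 20358520 − 13586343 = 6772177, probability 6772177/20358520.

6772177/20358520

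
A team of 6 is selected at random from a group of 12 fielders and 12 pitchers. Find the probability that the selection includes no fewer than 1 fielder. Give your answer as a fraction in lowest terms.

There are C(24,6) = 134596 ways to choose the 6.
The complement is all 6 are pitchers: C(12,6) = 924.
Probability = 1 − 924/134596 = 133672/134596 = 434/437.

434/437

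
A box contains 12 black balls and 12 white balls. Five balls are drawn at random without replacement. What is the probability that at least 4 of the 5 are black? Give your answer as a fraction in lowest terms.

51/322

Total selections: C(24,5) = 42504.
Favorable selections (at least 4 black): C(12,4)·C(12,1) + C(12,5)·C(12,0) = 5940 + 792 = 6732.
Probability = 6732/42504 = 51/322.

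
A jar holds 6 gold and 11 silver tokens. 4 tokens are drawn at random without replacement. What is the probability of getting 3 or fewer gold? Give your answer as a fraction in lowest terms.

473/476

There are C(17,4) = 2380 ways to choose the 4.
The complement is exactly 4 gold: C(6,4)·C(11,0) = 15.
Probability = 1 − 15/2380 = 2365/2380 = 473/476.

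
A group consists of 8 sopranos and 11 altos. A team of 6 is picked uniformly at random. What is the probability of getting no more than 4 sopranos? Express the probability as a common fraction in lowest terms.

Total selections: C(19,6) = 27132.
Favorable selections (no more than 4 sopranos): C(8,0)·C(11,6) + C(8,1)·C(11,5) + C(8,2)·C(11,4) + C(8,3)·C(11,3) + C(8,4)·C(11,2) = 462 + 3696 + 9240 + 9240 + 3850 = 26488.
Probability = 26488/27132 = 946/969.

946/969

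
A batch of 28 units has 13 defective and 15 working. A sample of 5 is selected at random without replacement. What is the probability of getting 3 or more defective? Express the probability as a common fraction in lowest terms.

There are C(28,5) = 98280 ways to choose the 5.
Favorable selections (3 or more defective): C(13,3)·C(15,2) + C(13,4)·C(15,1) + C(13,5)·C(15,0) = 30030 + 10725 + 1287 = 42042.
Probability = 42042/98280 = 77/180.

77/180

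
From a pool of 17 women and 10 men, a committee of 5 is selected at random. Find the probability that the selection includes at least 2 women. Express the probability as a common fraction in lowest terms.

986/1035

Total selections: C(27,5) = 80730.
Favorable selections (at least 2 women): C(17,2)·C(10,3) + C(17,3)·C(10,2) + C(17,4)·C(10,1) + C(17,5)·C(10,0) = 16320 + 30600 + 23800 + 6188 = 76908.
Probability = 76908/80730 = 986/1035.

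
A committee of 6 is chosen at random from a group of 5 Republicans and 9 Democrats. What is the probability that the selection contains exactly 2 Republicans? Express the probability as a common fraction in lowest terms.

There are C(14,6) = 3003 ways to choose 6 from 14.
Selections with exactly 2 Republicans: choose 2 of the 5 Republicans and 4 of the 9 Democrats, C(5,2)·C(9,4) = 10·126 = 1260.
Probability = 1260/3003 = 60/143.

60/143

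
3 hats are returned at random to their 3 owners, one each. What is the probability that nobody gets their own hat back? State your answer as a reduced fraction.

1/3

There are 3! = 6 assignments.
By inclusion-exclusion, assignments with no fixed points: C(3,0)·3! − C(3,1)·2! + C(3,2)·1! − C(3,3)·0! = 2.
Probability = 2/6 = 1/3.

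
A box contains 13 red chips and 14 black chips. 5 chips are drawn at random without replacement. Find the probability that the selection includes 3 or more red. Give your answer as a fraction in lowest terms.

319/690

There are C(27,5) = 80730 ways to choose the 5.
Favorable selections (3 or more red): C(13,3)·C(14,2) + C(13,4)·C(14,1) + C(13,5)·C(14,0) = 26026 + 10010 + 1287 = 37323.
Probability = 37323/80730 = 319/690.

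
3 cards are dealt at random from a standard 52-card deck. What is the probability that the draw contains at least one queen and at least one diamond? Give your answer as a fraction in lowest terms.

33/260

There are C(52,3) = 22100 possible draws.
By inclusion-exclusion on the complements, draws missing all queens or all diamonds: C(48,3) + C(39,3) − C(36,3) = 17296 + 9139 − 7140 = 19295.
So draws with at least one of each: 22100 − 19295 = 2805, probability 2805/22100 = 33/260.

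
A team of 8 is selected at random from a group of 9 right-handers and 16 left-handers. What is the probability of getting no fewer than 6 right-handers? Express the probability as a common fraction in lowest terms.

237/24035

There are C(25,8) = 1081575 ways to choose the 8.
Favorable selections (no fewer than 6 right-handers): C(9,6)·C(16,2) + C(9,7)·C(16,1) + C(9,8)·C(16,0) = 10080 + 576 + 9 = 10665.
Probability = 10665/1081575 = 237/24035.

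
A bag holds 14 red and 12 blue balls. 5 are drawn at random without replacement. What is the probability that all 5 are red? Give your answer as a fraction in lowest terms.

7/230

There are C(26,5) = 65780 possible selections.
Selections with all red: C(14,5) = 2002.
Probability = 2002/65780 = 7/230.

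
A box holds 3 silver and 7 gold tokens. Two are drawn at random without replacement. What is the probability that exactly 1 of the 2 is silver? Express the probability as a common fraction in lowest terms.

7/15

There are C(10,2) = 45 ways to choose 2 from 10.
Selections with exactly 1 silver: choose 1 of the 3 silver and 1 of the 7 gold, C(3,1)·C(7,1) = 3·7 = 21.
Probability = 21/45 = 7/15.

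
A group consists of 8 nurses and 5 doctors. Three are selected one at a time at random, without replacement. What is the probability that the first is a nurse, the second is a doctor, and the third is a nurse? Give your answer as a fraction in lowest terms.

Multiply the conditional probabilities at each draw: 8/13 · 5/12 · 7/11 = 280/1716 = 70/429.

70/429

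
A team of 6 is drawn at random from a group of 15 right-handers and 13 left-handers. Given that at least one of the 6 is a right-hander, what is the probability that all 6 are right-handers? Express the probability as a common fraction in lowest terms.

Work in counts. Selections with at least one right-hander: C(28,6) − C(13,6) = 376740 − 1716 = 375024.
Of those, selections where all 6 are right-handers: C(15,6) = 5005.
Conditional probability = 5005/375024 = 385/28848.

385/28848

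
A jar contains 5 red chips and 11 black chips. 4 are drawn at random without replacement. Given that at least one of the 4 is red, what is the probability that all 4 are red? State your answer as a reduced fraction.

Work in counts. Selections with at least one red: C(16,4) − C(11,4) = 1820 − 330 = 1490.
Of those, selections where all 4 are red: C(5,4) = 5.
Conditional probability = 5/1490 = 1/298.

1/298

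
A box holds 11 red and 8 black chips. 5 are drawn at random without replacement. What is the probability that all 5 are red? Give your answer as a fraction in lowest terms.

77/1938

There are C(19,5) = 11628 possible selections.
Selections with all red: C(11,5) = 462.
Probability = 462/11628 = 77/1938.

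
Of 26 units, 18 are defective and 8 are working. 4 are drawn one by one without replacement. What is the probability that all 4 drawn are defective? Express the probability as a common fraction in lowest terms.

Multiply the conditional probabilities at each draw: 18/26 · 17/25 · 16/24 · 15/23 = 73440/358800 = 306/1495.

306/1495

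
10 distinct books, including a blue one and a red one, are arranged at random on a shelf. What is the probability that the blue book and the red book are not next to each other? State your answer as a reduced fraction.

There are 10! = 3628800 arrangements.
Arrangements with the blue book and the red book adjacent: 2·9! = 725760.
So not adjacent: 3628800 − 725760 = 2903040, probability 2903040/3628800 = 4/5.

4/5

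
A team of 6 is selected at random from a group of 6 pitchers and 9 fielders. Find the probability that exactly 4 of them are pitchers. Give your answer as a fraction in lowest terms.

There are C(15,6) = 5005 ways to choose 6 from 15.
Selections with exactly 4 pitchers: choose 4 of the 6 pitchers and 2 of the 9 fielders, C(6,4)·C(9,2) = 15·36 = 540.
Probability = 540/5005 = 108/1001.

108/1001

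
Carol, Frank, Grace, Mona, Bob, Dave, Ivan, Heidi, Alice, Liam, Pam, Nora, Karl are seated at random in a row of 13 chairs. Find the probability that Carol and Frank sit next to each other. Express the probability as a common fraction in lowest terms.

2/13

There are 13! = 6227020800 arrangements.
Treat Carol and Frank as a block: 12! arrangements of the blocks × 2 orders within the block = 2·479001600 = 958003200.
Probability = 958003200/6227020800 = 2/13.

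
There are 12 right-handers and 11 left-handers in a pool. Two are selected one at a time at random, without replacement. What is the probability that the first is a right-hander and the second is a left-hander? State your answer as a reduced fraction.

6/23

Multiply the conditional probabilities at each draw: 12/23 · 11/22 = 132/506 = 6/23.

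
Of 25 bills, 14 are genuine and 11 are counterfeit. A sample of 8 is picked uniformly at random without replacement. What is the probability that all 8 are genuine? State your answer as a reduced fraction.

91/32775

There are C(25,8) = 1081575 possible selections.
Selections with all genuine: C(14,8) = 3003.
Probability = 3003/1081575 = 91/32775.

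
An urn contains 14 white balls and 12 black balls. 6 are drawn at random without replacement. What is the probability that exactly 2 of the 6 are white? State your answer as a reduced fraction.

There are C(26,6) = 230230 ways to choose 6 from 26.
Selections with exactly 2 white: choose 2 of the 14 white and 4 of the 12 black, C(14,2)·C(12,4) = 91·495 = 45045.
Probability = 45045/230230 = 9/46.

9/46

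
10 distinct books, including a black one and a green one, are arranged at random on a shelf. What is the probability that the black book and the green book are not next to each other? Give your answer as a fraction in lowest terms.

4/5

There are 10! = 3628800 arrangements.
Arrangements with the black book and the green book adjacent: 2·9! = 725760.
So not adjacent: 3628800 − 725760 = 2903040, probability 2903040/3628800 = 4/5.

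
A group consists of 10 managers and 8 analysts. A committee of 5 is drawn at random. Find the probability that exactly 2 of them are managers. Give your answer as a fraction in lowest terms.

Total number of selections: C(18,5) = 8568.
Selections with exactly 2 managers: choose 2 of the 10 managers and 3 of the 8 analysts, C(10,2)·C(8,3) = 45·56 = 2520.
Probability = 2520/8568 = 5/17.

5/17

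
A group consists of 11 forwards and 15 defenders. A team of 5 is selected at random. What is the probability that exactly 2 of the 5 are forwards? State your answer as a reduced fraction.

35/92

Total number of selections: C(26,5) = 65780.
Selections with exactly 2 forwards: choose 2 of the 11 forwards and 3 of the 15 defenders, C(11,2)·C(15,3) = 55·455 = 25025.
Probability = 25025/65780 = 35/92.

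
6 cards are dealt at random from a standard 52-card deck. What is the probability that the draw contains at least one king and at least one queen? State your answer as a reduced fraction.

There are C(52,6) = 20358520 possible draws.
By inclusion-exclusion on the complements, draws missing all kings or all queens: C(48,6) + C(48,6) − C(44,6) = 12271512 + 12271512 − 7059052 = 17483972.
So draws with at least one of each: 20358520 − 17483972 = 2874548, probability 2874548/20358520 = 718637/5089630.

718637/5089630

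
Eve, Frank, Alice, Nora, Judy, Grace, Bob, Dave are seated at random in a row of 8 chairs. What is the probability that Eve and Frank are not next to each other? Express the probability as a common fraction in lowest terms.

3/4

There are 8! = 40320 arrangements.
Arrangements with Eve and Frank adjacent: 2·7! = 10080.
So not adjacent: 40320 − 10080 = 30240, probability 30240/40320 = 3/4.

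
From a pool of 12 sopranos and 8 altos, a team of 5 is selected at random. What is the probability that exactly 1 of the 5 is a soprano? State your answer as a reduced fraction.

35/646

The sample space is all 5-subsets of the 20: C(20,5) = 15504.
Selections with exactly 1 soprano: choose 1 of the 12 sopranos and 4 of the 8 altos, C(12,1)·C(8,4) = 12·70 = 840.
Probability = 840/15504 = 35/646.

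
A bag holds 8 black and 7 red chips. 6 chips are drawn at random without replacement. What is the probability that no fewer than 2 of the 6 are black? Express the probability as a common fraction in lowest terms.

138/143

Total selections: C(15,6) = 5005.
Favorable selections (no fewer than 2 black): C(8,2)·C(7,4) + C(8,3)·C(7,3) + C(8,4)·C(7,2) + C(8,5)·C(7,1) + C(8,6)·C(7,0) = 980 + 1960 + 1470 + 392 + 28 = 4830.
Probability = 4830/5005 = 138/143.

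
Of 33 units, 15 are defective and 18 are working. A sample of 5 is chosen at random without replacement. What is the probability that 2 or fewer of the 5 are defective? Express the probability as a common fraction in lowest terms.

11679/19778

There are C(33,5) = 237336 ways to choose the 5.
Favorable selections (2 or fewer defective): C(15,0)·C(18,5) + C(15,1)·C(18,4) + C(15,2)·C(18,3) = 8568 + 45900 + 85680 = 140148.
Probability = 140148/237336 = 11679/19778.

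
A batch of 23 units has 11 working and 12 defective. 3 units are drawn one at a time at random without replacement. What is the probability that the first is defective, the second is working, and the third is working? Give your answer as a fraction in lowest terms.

Multiply the conditional probabilities at each draw: 12/23 · 11/22 · 10/21 = 1320/10626 = 20/161.

20/161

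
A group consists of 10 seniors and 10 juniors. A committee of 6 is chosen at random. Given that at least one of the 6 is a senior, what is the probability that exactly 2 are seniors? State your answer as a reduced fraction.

63/257

Work in counts. Selections with at least one senior: C(20,6) − C(10,6) = 38760 − 210 = 38550.
Of those, selections where exactly 2 are seniors: C(10,2)·C(10,4) = 45·210 = 9450.
Conditional probability = 9450/38550 = 63/257.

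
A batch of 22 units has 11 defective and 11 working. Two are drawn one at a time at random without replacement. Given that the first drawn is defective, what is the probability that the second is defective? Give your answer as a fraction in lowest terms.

After removing one defective, 21 remain: 10 defective and 11 working.
So the probability the next is defective is 10/21.

10/21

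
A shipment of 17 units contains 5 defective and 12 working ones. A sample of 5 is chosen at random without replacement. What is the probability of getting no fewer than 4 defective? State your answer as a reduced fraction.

Total selections: C(17,5) = 6188.
Favorable selections (no fewer than 4 defective): C(5,4)·C(12,1) + C(5,5)·C(12,0) = 60 + 1 = 61.
Probability = 61/6188.

61/6188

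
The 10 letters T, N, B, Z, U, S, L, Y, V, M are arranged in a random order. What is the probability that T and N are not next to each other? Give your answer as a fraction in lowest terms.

4/5

There are 10! = 3628800 arrangements.
Arrangements with T and N adjacent: 2·9! = 725760.
So not adjacent: 3628800 − 725760 = 2903040, probability 2903040/3628800 = 4/5.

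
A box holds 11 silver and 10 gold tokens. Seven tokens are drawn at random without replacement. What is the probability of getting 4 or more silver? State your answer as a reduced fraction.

363/646

Total selections: C(21,7) = 116280.
Favorable selections (4 or more silver): C(11,4)·C(10,3) + C(11,5)·C(10,2) + C(11,6)·C(10,1) + C(11,7)·C(10,0) = 39600 + 20790 + 4620 + 330 = 65340.
Probability = 65340/116280 = 363/646.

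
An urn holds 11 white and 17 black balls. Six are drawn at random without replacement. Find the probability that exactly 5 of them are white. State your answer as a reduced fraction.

There are C(28,6) = 376740 ways to choose 6 from 28.
Selections with exactly 5 white: choose 5 of the 11 white and 1 of the 17 black, C(11,5)·C(17,1) = 462·17 = 7854.
Probability = 7854/376740 = 187/8970.

187/8970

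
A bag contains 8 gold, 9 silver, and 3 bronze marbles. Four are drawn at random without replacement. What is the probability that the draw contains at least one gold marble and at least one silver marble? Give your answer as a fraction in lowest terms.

268/323

There are C(20,4) = 4845 possible draws.
By inclusion-exclusion on the complements, draws missing all gold or all silver: C(12,4) + C(11,4) − C(3,4) = 495 + 330 − 0 = 825.
So draws with at least one of each: 4845 − 825 = 4020, probability 4020/4845 = 268/323.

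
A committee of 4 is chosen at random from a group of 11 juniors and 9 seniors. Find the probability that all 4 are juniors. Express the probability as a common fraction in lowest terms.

22/323

There are C(20,4) = 4845 possible selections.
Selections with all juniors: C(11,4) = 330.
Probability = 330/4845 = 22/323.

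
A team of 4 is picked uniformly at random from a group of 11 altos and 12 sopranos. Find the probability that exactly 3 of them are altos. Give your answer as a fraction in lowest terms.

Total number of selections: C(23,4) = 8855.
Selections with exactly 3 altos: choose 3 of the 11 altos and 1 of the 12 sopranos, C(11,3)·C(12,1) = 165·12 = 1980.
Probability = 1980/8855 = 36/161.

36/161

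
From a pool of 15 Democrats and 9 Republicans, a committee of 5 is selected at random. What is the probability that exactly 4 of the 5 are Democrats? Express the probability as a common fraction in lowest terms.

585/2024

There are C(24,5) = 42504 ways to choose 5 from 24.
Selections with exactly 4 Democrats: choose 4 of the 15 Democrats and 1 of the 9 Republicans, C(15,4)·C(9,1) = 1365·9 = 12285.
Probability = 12285/42504 = 585/2024.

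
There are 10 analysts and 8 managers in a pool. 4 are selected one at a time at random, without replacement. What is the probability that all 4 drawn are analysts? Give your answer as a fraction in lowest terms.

7/102

Multiply the conditional probabilities at each draw: 10/18 · 9/17 · 8/16 · 7/15 = 5040/73440 = 7/102.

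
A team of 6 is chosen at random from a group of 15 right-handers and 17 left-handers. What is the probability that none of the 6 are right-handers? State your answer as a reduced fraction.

There are C(32,6) = 906192 possible selections.
Selections with no right-handers (all left-handers): C(17,6) = 12376.
Probability = 12376/906192 = 221/16182.

221/16182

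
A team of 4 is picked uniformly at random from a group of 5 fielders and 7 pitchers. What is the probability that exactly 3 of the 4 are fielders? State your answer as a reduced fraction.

There are C(12,4) = 495 ways to choose 4 from 12.
Selections with exactly 3 fielders: choose 3 of the 5 fielders and 1 of the 7 pitchers, C(5,3)·C(7,1) = 10·7 = 70.
Probability = 70/495 = 14/99.

14/99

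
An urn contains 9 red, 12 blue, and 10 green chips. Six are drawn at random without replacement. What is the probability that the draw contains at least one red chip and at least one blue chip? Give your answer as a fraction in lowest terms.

30226/35061

There are C(31,6) = 736281 possible draws.
By inclusion-exclusion on the complements, draws missing all red or all blue: C(22,6) + C(19,6) − C(10,6) = 74613 + 27132 − 210 = 101535.
So draws with at least one of each: 736281 − 101535 = 634746, probability 634746/736281 = 30226/35061.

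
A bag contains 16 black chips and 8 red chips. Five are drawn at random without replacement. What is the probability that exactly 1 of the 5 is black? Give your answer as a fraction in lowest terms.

The sample space is all 5-subsets of the 24: C(24,5) = 42504.
Selections with exactly 1 black: choose 1 of the 16 black and 4 of the 8 red, C(16,1)·C(8,4) = 16·70 = 1120.
Probability = 1120/42504 = 20/759.

20/759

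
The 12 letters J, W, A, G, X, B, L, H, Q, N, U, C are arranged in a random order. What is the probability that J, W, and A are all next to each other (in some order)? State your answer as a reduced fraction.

1/22

There are 12! = 479001600 arrangements.
Treat the three as one block: 10! placements × 3! orders within the block = 3628800·6 = 21772800.
Probability = 21772800/479001600 = 1/22.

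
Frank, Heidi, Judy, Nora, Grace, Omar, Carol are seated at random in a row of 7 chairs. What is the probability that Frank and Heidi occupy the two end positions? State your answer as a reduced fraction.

1/21

There are 7! = 5040 arrangements.
Place Frank and Heidi at the ends in 2 ways, arrange the remaining 5 in 5! = 120 ways: 2·120 = 240.
Probability = 240/5040 = 1/21.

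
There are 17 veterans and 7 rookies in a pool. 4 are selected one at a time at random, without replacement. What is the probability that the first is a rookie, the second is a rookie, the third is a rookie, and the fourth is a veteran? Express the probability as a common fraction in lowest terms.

85/6072

Multiply the conditional probabilities at each draw: 7/24 · 6/23 · 5/22 · 17/21 = 3570/255024 = 85/6072.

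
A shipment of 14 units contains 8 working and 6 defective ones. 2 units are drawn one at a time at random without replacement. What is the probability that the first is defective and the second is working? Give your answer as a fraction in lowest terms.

Multiply the conditional probabilities at each draw: 6/14 · 8/13 = 48/182 = 24/91.

24/91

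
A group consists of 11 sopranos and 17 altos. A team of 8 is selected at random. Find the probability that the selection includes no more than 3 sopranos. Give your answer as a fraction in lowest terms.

646/1035

Total selections: C(28,8) = 3108105.
Favorable selections (no more than 3 sopranos): C(11,0)·C(17,8) + C(11,1)·C(17,7) + C(11,2)·C(17,6) + C(11,3)·C(17,5) = 24310 + 213928 + 680680 + 1021020 = 1939938.
Probability = 1939938/3108105 = 646/1035.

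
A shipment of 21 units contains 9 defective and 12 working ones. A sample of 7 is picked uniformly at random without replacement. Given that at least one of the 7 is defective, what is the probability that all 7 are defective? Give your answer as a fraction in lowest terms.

Work in counts. Selections with at least one defective: C(21,7) − C(12,7) = 116280 − 792 = 115488.
Of those, selections where all 7 are defective: C(9,7) = 36.
Conditional probability = 36/115488 = 1/3208.

1/3208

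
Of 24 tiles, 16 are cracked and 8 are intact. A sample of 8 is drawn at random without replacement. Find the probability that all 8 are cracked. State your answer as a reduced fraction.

130/7429

There are C(24,8) = 735471 possible selections.
Selections with all cracked: C(16,8) = 12870.
Probability = 12870/735471 = 130/7429.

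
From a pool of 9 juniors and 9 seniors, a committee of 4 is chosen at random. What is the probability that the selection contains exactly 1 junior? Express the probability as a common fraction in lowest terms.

21/85

There are C(18,4) = 3060 ways to choose 4 from 18.
Selections with exactly 1 junior: choose 1 of the 9 juniors and 3 of the 9 seniors, C(9,1)·C(9,3) = 9·84 = 756.
Probability = 756/3060 = 21/85.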